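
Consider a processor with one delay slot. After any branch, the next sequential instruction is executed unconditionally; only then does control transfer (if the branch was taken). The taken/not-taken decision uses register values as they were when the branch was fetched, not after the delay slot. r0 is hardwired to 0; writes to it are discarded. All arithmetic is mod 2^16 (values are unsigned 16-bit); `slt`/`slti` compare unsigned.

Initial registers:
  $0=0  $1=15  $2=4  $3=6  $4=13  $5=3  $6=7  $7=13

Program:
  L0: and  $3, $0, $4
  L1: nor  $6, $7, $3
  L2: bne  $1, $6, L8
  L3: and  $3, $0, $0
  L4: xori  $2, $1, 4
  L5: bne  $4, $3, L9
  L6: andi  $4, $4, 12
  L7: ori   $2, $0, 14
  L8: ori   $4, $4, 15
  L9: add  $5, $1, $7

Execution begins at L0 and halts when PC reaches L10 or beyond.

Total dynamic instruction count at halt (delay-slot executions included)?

  step pc=0: and  $3, $0, $4  regs=(0,15,4,0,13,3,7,13)
  step pc=1: nor  $6, $7, $3  regs=(0,15,4,0,13,3,65522,13)
  step pc=2: bne  $1, $6, L8  cond=T  regs=(0,15,4,0,13,3,65522,13)
  step pc=3: and  $3, $0, $0  regs=(0,15,4,0,13,3,65522,13)
  step pc=8: ori   $4, $4, 15  regs=(0,15,4,0,15,3,65522,13)
  step pc=9: add  $5, $1, $7  regs=(0,15,4,0,15,28,65522,13)

6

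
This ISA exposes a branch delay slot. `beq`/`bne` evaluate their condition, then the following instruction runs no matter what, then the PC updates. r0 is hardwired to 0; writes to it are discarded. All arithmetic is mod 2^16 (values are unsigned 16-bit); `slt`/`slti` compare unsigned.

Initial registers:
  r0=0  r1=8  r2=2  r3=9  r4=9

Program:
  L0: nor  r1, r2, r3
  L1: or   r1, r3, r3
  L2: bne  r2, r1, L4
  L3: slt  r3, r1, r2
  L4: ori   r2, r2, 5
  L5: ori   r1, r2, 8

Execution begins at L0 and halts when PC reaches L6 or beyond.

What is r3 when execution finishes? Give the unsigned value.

0

  step pc=0: nor  r1, r2, r3  regs=(0,65524,2,9,9)
  step pc=1: or   r1, r3, r3  regs=(0,9,2,9,9)
  step pc=2: bne  r2, r1, L4  cond=T  regs=(0,9,2,9,9)
  step pc=3: slt  r3, r1, r2  regs=(0,9,2,0,9)
  step pc=4: ori   r2, r2, 5  regs=(0,9,7,0,9)
  step pc=5: ori   r1, r2, 8  regs=(0,15,7,0,9)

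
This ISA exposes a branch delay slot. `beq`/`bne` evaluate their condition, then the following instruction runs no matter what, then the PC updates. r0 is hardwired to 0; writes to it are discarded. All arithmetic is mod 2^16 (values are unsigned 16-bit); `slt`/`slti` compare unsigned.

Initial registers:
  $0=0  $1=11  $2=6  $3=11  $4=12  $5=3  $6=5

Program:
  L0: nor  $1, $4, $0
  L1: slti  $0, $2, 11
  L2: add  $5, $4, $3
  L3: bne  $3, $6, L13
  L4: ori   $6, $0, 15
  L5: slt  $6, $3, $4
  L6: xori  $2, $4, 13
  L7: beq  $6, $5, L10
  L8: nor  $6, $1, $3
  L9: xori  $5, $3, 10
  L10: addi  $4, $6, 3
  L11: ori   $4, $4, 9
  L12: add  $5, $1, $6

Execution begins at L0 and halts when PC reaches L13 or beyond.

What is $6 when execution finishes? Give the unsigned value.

15

PC=0  nor  $1, $4, $0        | $0=0 $1=65523 $2=6 $3=11 $4=12 $5=3 $6=5
PC=1  slti  $0, $2, 11       | $0=0 $1=65523 $2=6 $3=11 $4=12 $5=3 $6=5
PC=2  add  $5, $4, $3        | $0=0 $1=65523 $2=6 $3=11 $4=12 $5=23 $6=5
PC=3  bne  $3, $6, L13       | $0=0 $1=65523 $2=6 $3=11 $4=12 $5=23 $6=5  [TAKEN]
PC=4  ori   $6, $0, 15       | $0=0 $1=65523 $2=6 $3=11 $4=12 $5=23 $6=15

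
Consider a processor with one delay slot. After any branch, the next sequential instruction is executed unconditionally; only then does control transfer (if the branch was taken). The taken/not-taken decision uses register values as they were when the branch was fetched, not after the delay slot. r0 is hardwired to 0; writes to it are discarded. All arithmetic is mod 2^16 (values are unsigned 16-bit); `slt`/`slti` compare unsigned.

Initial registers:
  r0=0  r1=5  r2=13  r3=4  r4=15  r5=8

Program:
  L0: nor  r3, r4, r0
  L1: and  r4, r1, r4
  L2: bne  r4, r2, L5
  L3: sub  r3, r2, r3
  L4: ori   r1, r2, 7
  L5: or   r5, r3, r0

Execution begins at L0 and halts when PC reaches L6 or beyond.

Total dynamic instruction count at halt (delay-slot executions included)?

  step pc=0: nor  r3, r4, r0  regs=(0,5,13,65520,15,8)
  step pc=1: and  r4, r1, r4  regs=(0,5,13,65520,5,8)
  step pc=2: bne  r4, r2, L5  cond=T  regs=(0,5,13,65520,5,8)
  step pc=3: sub  r3, r2, r3  regs=(0,5,13,29,5,8)
  step pc=5: or   r5, r3, r0  regs=(0,5,13,29,5,29)

5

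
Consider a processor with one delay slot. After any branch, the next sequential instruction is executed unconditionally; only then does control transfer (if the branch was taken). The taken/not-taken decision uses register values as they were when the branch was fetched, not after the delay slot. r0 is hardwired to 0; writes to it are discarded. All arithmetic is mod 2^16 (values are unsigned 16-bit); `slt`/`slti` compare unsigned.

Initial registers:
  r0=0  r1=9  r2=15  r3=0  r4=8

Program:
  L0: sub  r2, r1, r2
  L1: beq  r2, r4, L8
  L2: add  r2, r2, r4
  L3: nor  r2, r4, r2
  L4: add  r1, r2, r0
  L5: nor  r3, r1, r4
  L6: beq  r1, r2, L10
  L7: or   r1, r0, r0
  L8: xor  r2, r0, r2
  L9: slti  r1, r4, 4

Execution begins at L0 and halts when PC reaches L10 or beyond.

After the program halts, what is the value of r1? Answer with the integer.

0

#0 sub  r2, r1, r2 ; 0/9/65530/0/8
#1 beq  r2, r4, L8 ; 0/9/65530/0/8 ; →fallthru
#2 add  r2, r2, r4 ; 0/9/2/0/8
#3 nor  r2, r4, r2 ; 0/9/65525/0/8
#4 add  r1, r2, r0 ; 0/65525/65525/0/8
#5 nor  r3, r1, r4 ; 0/65525/65525/2/8
#6 beq  r1, r2, L10 ; 0/65525/65525/2/8 ; →target
#7 or   r1, r0, r0 ; 0/0/65525/2/8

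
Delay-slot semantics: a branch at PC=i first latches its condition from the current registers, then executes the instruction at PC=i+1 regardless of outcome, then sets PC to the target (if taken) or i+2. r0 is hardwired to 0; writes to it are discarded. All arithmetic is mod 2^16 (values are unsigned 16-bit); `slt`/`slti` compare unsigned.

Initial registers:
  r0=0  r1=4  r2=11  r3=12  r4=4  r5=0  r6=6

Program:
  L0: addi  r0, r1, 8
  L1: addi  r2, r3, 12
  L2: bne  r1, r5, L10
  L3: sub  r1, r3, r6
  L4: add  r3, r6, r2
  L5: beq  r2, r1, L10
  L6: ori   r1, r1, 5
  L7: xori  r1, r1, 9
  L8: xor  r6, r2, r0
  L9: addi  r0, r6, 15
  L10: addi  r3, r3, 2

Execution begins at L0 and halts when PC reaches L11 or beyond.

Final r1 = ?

  step pc=0: addi  r0, r1, 8  regs=(0,4,11,12,4,0,6)
  step pc=1: addi  r2, r3, 12  regs=(0,4,24,12,4,0,6)
  step pc=2: bne  r1, r5, L10  cond=T  regs=(0,4,24,12,4,0,6)
  step pc=3: sub  r1, r3, r6  regs=(0,6,24,12,4,0,6)
  step pc=10: addi  r3, r3, 2  regs=(0,6,24,14,4,0,6)

6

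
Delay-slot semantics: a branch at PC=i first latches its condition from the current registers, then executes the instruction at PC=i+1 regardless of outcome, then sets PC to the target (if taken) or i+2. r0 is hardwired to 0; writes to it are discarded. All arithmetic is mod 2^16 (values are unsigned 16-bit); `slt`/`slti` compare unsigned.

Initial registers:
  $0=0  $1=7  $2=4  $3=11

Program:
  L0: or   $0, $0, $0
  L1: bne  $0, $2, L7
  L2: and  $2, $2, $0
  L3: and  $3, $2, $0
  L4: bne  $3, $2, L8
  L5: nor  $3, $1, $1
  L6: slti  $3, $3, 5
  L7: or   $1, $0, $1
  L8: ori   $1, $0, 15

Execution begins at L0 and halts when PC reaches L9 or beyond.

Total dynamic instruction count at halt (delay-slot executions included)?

5

#0 or   $0, $0, $0 ; 0/7/4/11
#1 bne  $0, $2, L7 ; 0/7/4/11 ; →target
#2 and  $2, $2, $0 ; 0/7/0/11
#7 or   $1, $0, $1 ; 0/7/0/11
#8 ori   $1, $0, 15 ; 0/15/0/11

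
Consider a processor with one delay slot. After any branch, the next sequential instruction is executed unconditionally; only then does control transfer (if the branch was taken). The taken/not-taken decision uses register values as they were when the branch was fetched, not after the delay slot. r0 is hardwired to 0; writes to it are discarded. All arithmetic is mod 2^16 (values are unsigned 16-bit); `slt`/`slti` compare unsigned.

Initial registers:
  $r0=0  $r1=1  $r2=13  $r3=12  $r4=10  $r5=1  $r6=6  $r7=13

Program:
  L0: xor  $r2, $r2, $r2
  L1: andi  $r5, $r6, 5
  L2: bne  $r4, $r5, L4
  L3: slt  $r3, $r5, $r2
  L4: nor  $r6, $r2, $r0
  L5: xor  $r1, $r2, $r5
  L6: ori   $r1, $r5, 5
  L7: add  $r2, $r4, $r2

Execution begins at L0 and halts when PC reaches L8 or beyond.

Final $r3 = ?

0

  step pc=0: xor  $r2, $r2, $r2  regs=(0,1,0,12,10,1,6,13)
  step pc=1: andi  $r5, $r6, 5  regs=(0,1,0,12,10,4,6,13)
  step pc=2: bne  $r4, $r5, L4  cond=T  regs=(0,1,0,12,10,4,6,13)
  step pc=3: slt  $r3, $r5, $r2  regs=(0,1,0,0,10,4,6,13)
  step pc=4: nor  $r6, $r2, $r0  regs=(0,1,0,0,10,4,65535,13)
  step pc=5: xor  $r1, $r2, $r5  regs=(0,4,0,0,10,4,65535,13)
  step pc=6: ori   $r1, $r5, 5  regs=(0,5,0,0,10,4,65535,13)
  step pc=7: add  $r2, $r4, $r2  regs=(0,5,10,0,10,4,65535,13)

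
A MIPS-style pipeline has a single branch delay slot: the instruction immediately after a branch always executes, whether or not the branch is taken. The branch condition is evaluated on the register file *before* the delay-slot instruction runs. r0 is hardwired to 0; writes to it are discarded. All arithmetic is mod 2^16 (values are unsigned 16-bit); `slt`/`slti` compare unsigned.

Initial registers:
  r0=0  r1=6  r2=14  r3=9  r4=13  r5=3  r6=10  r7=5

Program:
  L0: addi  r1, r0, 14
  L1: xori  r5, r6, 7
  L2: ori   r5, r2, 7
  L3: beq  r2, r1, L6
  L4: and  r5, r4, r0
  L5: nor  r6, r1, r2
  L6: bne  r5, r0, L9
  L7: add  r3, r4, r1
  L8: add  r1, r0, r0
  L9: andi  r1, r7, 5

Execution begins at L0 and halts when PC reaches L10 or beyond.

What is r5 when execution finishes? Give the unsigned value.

0

  step pc=0: addi  r1, r0, 14  regs=(0,14,14,9,13,3,10,5)
  step pc=1: xori  r5, r6, 7  regs=(0,14,14,9,13,13,10,5)
  step pc=2: ori   r5, r2, 7  regs=(0,14,14,9,13,15,10,5)
  step pc=3: beq  r2, r1, L6  cond=T  regs=(0,14,14,9,13,15,10,5)
  step pc=4: and  r5, r4, r0  regs=(0,14,14,9,13,0,10,5)
  step pc=6: bne  r5, r0, L9  cond=F  regs=(0,14,14,9,13,0,10,5)
  step pc=7: add  r3, r4, r1  regs=(0,14,14,27,13,0,10,5)
  step pc=8: add  r1, r0, r0  regs=(0,0,14,27,13,0,10,5)
  step pc=9: andi  r1, r7, 5  regs=(0,5,14,27,13,0,10,5)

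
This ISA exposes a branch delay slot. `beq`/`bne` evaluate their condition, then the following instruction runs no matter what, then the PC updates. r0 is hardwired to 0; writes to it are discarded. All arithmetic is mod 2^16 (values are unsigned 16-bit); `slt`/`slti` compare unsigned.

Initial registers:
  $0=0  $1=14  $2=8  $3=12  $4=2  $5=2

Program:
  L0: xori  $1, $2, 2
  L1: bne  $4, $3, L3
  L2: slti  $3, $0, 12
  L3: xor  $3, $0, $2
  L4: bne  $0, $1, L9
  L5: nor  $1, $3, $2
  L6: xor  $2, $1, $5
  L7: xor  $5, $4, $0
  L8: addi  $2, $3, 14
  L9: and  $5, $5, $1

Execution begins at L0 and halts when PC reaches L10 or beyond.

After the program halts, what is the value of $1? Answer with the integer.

  step pc=0: xori  $1, $2, 2  regs=(0,10,8,12,2,2)
  step pc=1: bne  $4, $3, L3  cond=T  regs=(0,10,8,12,2,2)
  step pc=2: slti  $3, $0, 12  regs=(0,10,8,1,2,2)
  step pc=3: xor  $3, $0, $2  regs=(0,10,8,8,2,2)
  step pc=4: bne  $0, $1, L9  cond=T  regs=(0,10,8,8,2,2)
  step pc=5: nor  $1, $3, $2  regs=(0,65527,8,8,2,2)
  step pc=9: and  $5, $5, $1  regs=(0,65527,8,8,2,2)

65527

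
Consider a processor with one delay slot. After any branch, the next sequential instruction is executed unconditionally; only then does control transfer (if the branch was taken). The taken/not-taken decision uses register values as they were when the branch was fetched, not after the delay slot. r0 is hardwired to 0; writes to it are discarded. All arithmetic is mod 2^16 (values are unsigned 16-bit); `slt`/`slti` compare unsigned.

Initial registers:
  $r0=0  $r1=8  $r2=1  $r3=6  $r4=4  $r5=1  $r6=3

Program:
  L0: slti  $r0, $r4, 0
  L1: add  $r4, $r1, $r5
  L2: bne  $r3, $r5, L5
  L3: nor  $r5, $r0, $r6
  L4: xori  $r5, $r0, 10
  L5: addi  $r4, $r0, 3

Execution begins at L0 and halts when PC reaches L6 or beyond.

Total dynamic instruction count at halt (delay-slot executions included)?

  step pc=0: slti  $r0, $r4, 0  regs=(0,8,1,6,4,1,3)
  step pc=1: add  $r4, $r1, $r5  regs=(0,8,1,6,9,1,3)
  step pc=2: bne  $r3, $r5, L5  cond=T  regs=(0,8,1,6,9,1,3)
  step pc=3: nor  $r5, $r0, $r6  regs=(0,8,1,6,9,65532,3)
  step pc=5: addi  $r4, $r0, 3  regs=(0,8,1,6,3,65532,3)

5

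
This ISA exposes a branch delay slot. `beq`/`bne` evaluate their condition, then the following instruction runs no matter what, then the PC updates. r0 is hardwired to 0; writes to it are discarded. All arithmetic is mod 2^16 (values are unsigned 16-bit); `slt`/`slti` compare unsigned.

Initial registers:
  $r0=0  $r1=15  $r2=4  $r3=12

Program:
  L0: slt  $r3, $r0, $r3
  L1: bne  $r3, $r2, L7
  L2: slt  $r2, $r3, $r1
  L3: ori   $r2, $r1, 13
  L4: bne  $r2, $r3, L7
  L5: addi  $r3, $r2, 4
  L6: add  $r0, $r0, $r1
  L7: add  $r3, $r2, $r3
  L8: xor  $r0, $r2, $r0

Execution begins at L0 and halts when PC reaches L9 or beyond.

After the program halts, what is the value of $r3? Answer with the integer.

2

  step pc=0: slt  $r3, $r0, $r3  regs=(0,15,4,1)
  step pc=1: bne  $r3, $r2, L7  cond=T  regs=(0,15,4,1)
  step pc=2: slt  $r2, $r3, $r1  regs=(0,15,1,1)
  step pc=7: add  $r3, $r2, $r3  regs=(0,15,1,2)
  step pc=8: xor  $r0, $r2, $r0  regs=(0,15,1,2)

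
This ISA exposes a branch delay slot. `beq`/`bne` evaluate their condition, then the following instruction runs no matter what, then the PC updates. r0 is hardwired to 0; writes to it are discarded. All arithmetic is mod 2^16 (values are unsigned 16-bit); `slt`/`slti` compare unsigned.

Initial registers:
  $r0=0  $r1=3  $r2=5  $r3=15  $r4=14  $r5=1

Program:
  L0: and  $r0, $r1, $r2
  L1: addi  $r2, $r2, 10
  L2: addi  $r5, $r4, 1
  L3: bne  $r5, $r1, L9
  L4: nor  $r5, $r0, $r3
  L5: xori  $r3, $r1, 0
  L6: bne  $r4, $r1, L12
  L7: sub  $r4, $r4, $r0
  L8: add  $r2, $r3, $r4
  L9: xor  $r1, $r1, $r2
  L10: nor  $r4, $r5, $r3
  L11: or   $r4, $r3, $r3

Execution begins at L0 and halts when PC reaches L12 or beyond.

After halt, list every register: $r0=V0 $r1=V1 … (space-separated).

$r0=0 $r1=12 $r2=15 $r3=15 $r4=15 $r5=65520

  step pc=0: and  $r0, $r1, $r2  regs=(0,3,5,15,14,1)
  step pc=1: addi  $r2, $r2, 10  regs=(0,3,15,15,14,1)
  step pc=2: addi  $r5, $r4, 1  regs=(0,3,15,15,14,15)
  step pc=3: bne  $r5, $r1, L9  cond=T  regs=(0,3,15,15,14,15)
  step pc=4: nor  $r5, $r0, $r3  regs=(0,3,15,15,14,65520)
  step pc=9: xor  $r1, $r1, $r2  regs=(0,12,15,15,14,65520)
  step pc=10: nor  $r4, $r5, $r3  regs=(0,12,15,15,0,65520)
  step pc=11: or   $r4, $r3, $r3  regs=(0,12,15,15,15,65520)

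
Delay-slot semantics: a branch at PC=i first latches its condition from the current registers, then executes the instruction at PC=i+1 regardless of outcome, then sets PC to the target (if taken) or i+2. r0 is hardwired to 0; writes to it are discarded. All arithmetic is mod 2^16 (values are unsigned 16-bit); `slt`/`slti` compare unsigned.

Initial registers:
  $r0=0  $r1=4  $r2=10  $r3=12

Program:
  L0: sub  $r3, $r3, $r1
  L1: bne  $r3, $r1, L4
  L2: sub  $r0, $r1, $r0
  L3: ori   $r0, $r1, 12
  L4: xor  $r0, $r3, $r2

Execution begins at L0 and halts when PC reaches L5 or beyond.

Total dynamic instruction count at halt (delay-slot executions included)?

4

[0] sub  $r3, $r3, $r1  →  {$r0:0, $r1:4, $r2:10, $r3:8}
[1] bne  $r3, $r1, L4  →  {$r0:0, $r1:4, $r2:10, $r3:8}  ⟨branch taken⟩
[2] sub  $r0, $r1, $r0  →  {$r0:0, $r1:4, $r2:10, $r3:8}
[4] xor  $r0, $r3, $r2  →  {$r0:0, $r1:4, $r2:10, $r3:8}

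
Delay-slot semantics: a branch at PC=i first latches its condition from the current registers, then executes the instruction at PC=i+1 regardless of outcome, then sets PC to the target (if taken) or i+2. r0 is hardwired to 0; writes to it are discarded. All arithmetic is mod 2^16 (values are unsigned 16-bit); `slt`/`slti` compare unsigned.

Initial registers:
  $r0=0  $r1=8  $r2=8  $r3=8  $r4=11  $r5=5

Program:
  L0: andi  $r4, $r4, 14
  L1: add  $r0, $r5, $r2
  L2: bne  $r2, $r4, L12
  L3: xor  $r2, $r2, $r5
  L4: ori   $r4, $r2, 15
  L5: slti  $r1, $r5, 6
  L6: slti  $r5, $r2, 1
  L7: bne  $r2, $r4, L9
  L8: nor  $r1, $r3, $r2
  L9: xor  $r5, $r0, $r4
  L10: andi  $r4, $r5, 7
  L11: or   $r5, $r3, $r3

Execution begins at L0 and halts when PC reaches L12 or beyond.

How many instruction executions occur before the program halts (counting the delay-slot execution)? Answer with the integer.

4

#0 andi  $r4, $r4, 14 ; 0/8/8/8/10/5
#1 add  $r0, $r5, $r2 ; 0/8/8/8/10/5
#2 bne  $r2, $r4, L12 ; 0/8/8/8/10/5 ; →target
#3 xor  $r2, $r2, $r5 ; 0/8/13/8/10/5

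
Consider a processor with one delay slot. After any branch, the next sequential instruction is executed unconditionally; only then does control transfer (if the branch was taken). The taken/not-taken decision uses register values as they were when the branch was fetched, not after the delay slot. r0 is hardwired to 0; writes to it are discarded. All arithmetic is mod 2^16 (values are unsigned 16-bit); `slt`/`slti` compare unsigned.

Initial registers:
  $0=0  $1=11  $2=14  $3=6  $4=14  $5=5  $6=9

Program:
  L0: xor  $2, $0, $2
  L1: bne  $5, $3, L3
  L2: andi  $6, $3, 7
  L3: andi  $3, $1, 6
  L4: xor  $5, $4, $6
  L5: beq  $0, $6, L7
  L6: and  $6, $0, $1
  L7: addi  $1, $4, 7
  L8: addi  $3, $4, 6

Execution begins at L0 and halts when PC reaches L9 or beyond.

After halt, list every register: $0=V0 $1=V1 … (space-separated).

$0=0 $1=21 $2=14 $3=20 $4=14 $5=8 $6=0

[0] xor  $2, $0, $2  →  {$0:0, $1:11, $2:14, $3:6, $4:14, $5:5, $6:9}
[1] bne  $5, $3, L3  →  {$0:0, $1:11, $2:14, $3:6, $4:14, $5:5, $6:9}  ⟨branch taken⟩
[2] andi  $6, $3, 7  →  {$0:0, $1:11, $2:14, $3:6, $4:14, $5:5, $6:6}
[3] andi  $3, $1, 6  →  {$0:0, $1:11, $2:14, $3:2, $4:14, $5:5, $6:6}
[4] xor  $5, $4, $6  →  {$0:0, $1:11, $2:14, $3:2, $4:14, $5:8, $6:6}
[5] beq  $0, $6, L7  →  {$0:0, $1:11, $2:14, $3:2, $4:14, $5:8, $6:6}  ⟨branch fallthrough⟩
[6] and  $6, $0, $1  →  {$0:0, $1:11, $2:14, $3:2, $4:14, $5:8, $6:0}
[7] addi  $1, $4, 7  →  {$0:0, $1:21, $2:14, $3:2, $4:14, $5:8, $6:0}
[8] addi  $3, $4, 6  →  {$0:0, $1:21, $2:14, $3:20, $4:14, $5:8, $6:0}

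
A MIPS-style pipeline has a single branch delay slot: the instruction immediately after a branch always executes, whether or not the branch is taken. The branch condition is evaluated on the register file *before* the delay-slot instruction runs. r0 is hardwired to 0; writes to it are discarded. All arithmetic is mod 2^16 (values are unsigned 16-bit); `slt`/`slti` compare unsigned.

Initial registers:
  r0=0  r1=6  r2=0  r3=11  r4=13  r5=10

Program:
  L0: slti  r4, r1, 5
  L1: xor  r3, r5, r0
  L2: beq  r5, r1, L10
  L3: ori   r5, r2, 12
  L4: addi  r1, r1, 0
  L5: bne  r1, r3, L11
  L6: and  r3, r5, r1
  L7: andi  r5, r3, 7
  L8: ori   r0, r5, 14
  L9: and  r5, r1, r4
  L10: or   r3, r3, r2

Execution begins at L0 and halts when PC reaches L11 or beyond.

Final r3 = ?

#0 slti  r4, r1, 5 ; 0/6/0/11/0/10
#1 xor  r3, r5, r0 ; 0/6/0/10/0/10
#2 beq  r5, r1, L10 ; 0/6/0/10/0/10 ; →fallthru
#3 ori   r5, r2, 12 ; 0/6/0/10/0/12
#4 addi  r1, r1, 0 ; 0/6/0/10/0/12
#5 bne  r1, r3, L11 ; 0/6/0/10/0/12 ; →target
#6 and  r3, r5, r1 ; 0/6/0/4/0/12

4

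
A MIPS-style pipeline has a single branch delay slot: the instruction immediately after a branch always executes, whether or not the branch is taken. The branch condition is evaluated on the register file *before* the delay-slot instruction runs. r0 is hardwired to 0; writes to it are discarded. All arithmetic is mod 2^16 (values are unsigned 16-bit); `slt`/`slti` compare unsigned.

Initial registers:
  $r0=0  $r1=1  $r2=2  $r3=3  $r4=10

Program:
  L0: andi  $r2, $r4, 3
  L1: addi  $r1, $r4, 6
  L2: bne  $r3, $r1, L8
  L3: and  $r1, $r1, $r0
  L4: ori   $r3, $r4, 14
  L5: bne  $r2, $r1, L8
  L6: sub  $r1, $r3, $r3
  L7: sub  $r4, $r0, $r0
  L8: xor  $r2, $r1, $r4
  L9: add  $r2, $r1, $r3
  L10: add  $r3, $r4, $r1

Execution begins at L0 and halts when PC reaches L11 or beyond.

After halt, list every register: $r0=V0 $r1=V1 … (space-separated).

PC=0  andi  $r2, $r4, 3      | $r0=0 $r1=1 $r2=2 $r3=3 $r4=10
PC=1  addi  $r1, $r4, 6      | $r0=0 $r1=16 $r2=2 $r3=3 $r4=10
PC=2  bne  $r3, $r1, L8      | $r0=0 $r1=16 $r2=2 $r3=3 $r4=10  [TAKEN]
PC=3  and  $r1, $r1, $r0     | $r0=0 $r1=0 $r2=2 $r3=3 $r4=10
PC=8  xor  $r2, $r1, $r4     | $r0=0 $r1=0 $r2=10 $r3=3 $r4=10
PC=9  add  $r2, $r1, $r3     | $r0=0 $r1=0 $r2=3 $r3=3 $r4=10
PC=10 add  $r3, $r4, $r1     | $r0=0 $r1=0 $r2=3 $r3=10 $r4=10

$r0=0 $r1=0 $r2=3 $r3=10 $r4=10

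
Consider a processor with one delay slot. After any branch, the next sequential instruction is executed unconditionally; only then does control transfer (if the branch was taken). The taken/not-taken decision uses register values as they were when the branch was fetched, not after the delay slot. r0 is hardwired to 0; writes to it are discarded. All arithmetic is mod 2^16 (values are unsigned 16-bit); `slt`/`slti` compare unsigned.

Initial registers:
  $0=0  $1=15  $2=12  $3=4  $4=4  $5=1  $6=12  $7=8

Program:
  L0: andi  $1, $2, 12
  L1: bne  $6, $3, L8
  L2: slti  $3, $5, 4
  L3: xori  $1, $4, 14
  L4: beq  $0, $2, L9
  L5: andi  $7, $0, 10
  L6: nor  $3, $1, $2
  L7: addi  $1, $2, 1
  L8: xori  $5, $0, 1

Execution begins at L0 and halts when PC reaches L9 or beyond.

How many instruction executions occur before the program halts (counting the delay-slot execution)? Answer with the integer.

4

[0] andi  $1, $2, 12  →  {$0:0, $1:12, $2:12, $3:4, $4:4, $5:1, $6:12, $7:8}
[1] bne  $6, $3, L8  →  {$0:0, $1:12, $2:12, $3:4, $4:4, $5:1, $6:12, $7:8}  ⟨branch taken⟩
[2] slti  $3, $5, 4  →  {$0:0, $1:12, $2:12, $3:1, $4:4, $5:1, $6:12, $7:8}
[8] xori  $5, $0, 1  →  {$0:0, $1:12, $2:12, $3:1, $4:4, $5:1, $6:12, $7:8}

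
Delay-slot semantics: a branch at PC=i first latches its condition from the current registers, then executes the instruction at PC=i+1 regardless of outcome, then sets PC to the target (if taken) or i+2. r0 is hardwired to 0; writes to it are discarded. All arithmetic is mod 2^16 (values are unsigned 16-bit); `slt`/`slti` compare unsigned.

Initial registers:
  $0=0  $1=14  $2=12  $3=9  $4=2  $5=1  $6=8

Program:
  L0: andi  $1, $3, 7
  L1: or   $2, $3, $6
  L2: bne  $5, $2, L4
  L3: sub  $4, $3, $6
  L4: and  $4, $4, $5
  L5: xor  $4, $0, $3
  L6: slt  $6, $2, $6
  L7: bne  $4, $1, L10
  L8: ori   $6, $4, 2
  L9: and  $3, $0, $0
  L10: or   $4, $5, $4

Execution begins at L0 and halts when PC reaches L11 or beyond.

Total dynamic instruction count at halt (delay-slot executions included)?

10

  step pc=0: andi  $1, $3, 7  regs=(0,1,12,9,2,1,8)
  step pc=1: or   $2, $3, $6  regs=(0,1,9,9,2,1,8)
  step pc=2: bne  $5, $2, L4  cond=T  regs=(0,1,9,9,2,1,8)
  step pc=3: sub  $4, $3, $6  regs=(0,1,9,9,1,1,8)
  step pc=4: and  $4, $4, $5  regs=(0,1,9,9,1,1,8)
  step pc=5: xor  $4, $0, $3  regs=(0,1,9,9,9,1,8)
  step pc=6: slt  $6, $2, $6  regs=(0,1,9,9,9,1,0)
  step pc=7: bne  $4, $1, L10  cond=T  regs=(0,1,9,9,9,1,0)
  step pc=8: ori   $6, $4, 2  regs=(0,1,9,9,9,1,11)
  step pc=10: or   $4, $5, $4  regs=(0,1,9,9,9,1,11)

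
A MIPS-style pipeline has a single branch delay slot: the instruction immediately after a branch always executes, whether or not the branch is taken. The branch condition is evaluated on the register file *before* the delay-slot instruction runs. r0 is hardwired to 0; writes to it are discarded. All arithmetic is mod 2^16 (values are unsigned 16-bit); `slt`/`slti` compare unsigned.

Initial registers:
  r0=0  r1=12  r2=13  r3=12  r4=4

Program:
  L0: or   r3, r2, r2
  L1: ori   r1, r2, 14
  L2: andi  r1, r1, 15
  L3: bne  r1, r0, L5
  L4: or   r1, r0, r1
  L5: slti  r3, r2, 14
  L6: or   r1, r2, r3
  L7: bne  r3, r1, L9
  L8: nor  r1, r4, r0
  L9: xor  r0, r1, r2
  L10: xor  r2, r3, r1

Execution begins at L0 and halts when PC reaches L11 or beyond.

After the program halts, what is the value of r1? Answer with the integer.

65531

  step pc=0: or   r3, r2, r2  regs=(0,12,13,13,4)
  step pc=1: ori   r1, r2, 14  regs=(0,15,13,13,4)
  step pc=2: andi  r1, r1, 15  regs=(0,15,13,13,4)
  step pc=3: bne  r1, r0, L5  cond=T  regs=(0,15,13,13,4)
  step pc=4: or   r1, r0, r1  regs=(0,15,13,13,4)
  step pc=5: slti  r3, r2, 14  regs=(0,15,13,1,4)
  step pc=6: or   r1, r2, r3  regs=(0,13,13,1,4)
  step pc=7: bne  r3, r1, L9  cond=T  regs=(0,13,13,1,4)
  step pc=8: nor  r1, r4, r0  regs=(0,65531,13,1,4)
  step pc=9: xor  r0, r1, r2  regs=(0,65531,13,1,4)
  step pc=10: xor  r2, r3, r1  regs=(0,65531,65530,1,4)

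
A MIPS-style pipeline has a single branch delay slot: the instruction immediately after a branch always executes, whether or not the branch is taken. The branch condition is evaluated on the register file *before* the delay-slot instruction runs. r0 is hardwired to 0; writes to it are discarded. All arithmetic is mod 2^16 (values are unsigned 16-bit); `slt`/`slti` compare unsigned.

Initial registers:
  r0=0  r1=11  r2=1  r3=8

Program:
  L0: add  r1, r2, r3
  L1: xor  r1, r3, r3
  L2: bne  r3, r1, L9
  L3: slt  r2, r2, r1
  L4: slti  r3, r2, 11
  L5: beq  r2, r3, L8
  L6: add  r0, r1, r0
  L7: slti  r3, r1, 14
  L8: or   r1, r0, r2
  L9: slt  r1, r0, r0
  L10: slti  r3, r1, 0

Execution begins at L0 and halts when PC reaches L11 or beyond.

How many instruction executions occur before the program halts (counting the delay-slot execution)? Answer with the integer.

#0 add  r1, r2, r3 ; 0/9/1/8
#1 xor  r1, r3, r3 ; 0/0/1/8
#2 bne  r3, r1, L9 ; 0/0/1/8 ; →target
#3 slt  r2, r2, r1 ; 0/0/0/8
#9 slt  r1, r0, r0 ; 0/0/0/8
#10 slti  r3, r1, 0 ; 0/0/0/0

6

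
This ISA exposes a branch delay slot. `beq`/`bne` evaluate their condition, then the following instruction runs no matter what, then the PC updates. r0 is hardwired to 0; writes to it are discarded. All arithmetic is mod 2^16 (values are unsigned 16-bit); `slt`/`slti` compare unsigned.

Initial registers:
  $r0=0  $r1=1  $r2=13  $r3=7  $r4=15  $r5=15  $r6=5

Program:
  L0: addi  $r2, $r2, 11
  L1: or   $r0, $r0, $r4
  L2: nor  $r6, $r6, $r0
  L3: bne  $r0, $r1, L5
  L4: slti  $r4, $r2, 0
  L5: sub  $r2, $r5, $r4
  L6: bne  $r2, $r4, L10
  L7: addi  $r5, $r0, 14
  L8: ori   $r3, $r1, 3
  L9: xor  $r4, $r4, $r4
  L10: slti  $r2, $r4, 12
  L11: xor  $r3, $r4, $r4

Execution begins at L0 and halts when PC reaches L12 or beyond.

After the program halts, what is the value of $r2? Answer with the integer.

  step pc=0: addi  $r2, $r2, 11  regs=(0,1,24,7,15,15,5)
  step pc=1: or   $r0, $r0, $r4  regs=(0,1,24,7,15,15,5)
  step pc=2: nor  $r6, $r6, $r0  regs=(0,1,24,7,15,15,65530)
  step pc=3: bne  $r0, $r1, L5  cond=T  regs=(0,1,24,7,15,15,65530)
  step pc=4: slti  $r4, $r2, 0  regs=(0,1,24,7,0,15,65530)
  step pc=5: sub  $r2, $r5, $r4  regs=(0,1,15,7,0,15,65530)
  step pc=6: bne  $r2, $r4, L10  cond=T  regs=(0,1,15,7,0,15,65530)
  step pc=7: addi  $r5, $r0, 14  regs=(0,1,15,7,0,14,65530)
  step pc=10: slti  $r2, $r4, 12  regs=(0,1,1,7,0,14,65530)
  step pc=11: xor  $r3, $r4, $r4  regs=(0,1,1,0,0,14,65530)

1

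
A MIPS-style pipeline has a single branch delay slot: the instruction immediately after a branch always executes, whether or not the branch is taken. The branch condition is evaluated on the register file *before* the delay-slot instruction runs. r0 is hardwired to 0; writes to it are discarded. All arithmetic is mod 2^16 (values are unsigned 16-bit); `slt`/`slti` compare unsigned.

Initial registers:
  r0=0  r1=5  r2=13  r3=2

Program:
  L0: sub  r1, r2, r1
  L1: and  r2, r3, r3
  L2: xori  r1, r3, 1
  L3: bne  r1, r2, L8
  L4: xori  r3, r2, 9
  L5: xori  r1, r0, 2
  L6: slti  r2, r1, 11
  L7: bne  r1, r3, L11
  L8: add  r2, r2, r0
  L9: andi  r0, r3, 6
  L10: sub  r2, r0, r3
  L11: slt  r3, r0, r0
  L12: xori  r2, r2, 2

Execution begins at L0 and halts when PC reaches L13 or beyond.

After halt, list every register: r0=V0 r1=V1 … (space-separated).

r0=0 r1=3 r2=65527 r3=0

PC=0  sub  r1, r2, r1        | r0=0 r1=8 r2=13 r3=2
PC=1  and  r2, r3, r3        | r0=0 r1=8 r2=2 r3=2
PC=2  xori  r1, r3, 1        | r0=0 r1=3 r2=2 r3=2
PC=3  bne  r1, r2, L8        | r0=0 r1=3 r2=2 r3=2  [TAKEN]
PC=4  xori  r3, r2, 9        | r0=0 r1=3 r2=2 r3=11
PC=8  add  r2, r2, r0        | r0=0 r1=3 r2=2 r3=11
PC=9  andi  r0, r3, 6        | r0=0 r1=3 r2=2 r3=11
PC=10 sub  r2, r0, r3        | r0=0 r1=3 r2=65525 r3=11
PC=11 slt  r3, r0, r0        | r0=0 r1=3 r2=65525 r3=0
PC=12 xori  r2, r2, 2        | r0=0 r1=3 r2=65527 r3=0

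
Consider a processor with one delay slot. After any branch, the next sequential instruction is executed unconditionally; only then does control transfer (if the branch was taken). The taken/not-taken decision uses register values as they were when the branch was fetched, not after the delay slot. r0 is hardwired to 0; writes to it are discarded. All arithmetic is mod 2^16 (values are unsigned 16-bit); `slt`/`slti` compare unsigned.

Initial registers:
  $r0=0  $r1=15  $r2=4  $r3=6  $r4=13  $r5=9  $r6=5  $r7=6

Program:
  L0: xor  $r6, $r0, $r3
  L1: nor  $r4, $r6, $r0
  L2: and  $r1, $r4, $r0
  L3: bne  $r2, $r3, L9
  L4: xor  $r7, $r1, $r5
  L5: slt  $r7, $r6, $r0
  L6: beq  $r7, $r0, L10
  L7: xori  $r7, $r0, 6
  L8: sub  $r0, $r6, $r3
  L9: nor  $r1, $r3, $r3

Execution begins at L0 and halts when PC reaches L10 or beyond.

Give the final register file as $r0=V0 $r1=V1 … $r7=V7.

  step pc=0: xor  $r6, $r0, $r3  regs=(0,15,4,6,13,9,6,6)
  step pc=1: nor  $r4, $r6, $r0  regs=(0,15,4,6,65529,9,6,6)
  step pc=2: and  $r1, $r4, $r0  regs=(0,0,4,6,65529,9,6,6)
  step pc=3: bne  $r2, $r3, L9  cond=T  regs=(0,0,4,6,65529,9,6,6)
  step pc=4: xor  $r7, $r1, $r5  regs=(0,0,4,6,65529,9,6,9)
  step pc=9: nor  $r1, $r3, $r3  regs=(0,65529,4,6,65529,9,6,9)

$r0=0 $r1=65529 $r2=4 $r3=6 $r4=65529 $r5=9 $r6=6 $r7=9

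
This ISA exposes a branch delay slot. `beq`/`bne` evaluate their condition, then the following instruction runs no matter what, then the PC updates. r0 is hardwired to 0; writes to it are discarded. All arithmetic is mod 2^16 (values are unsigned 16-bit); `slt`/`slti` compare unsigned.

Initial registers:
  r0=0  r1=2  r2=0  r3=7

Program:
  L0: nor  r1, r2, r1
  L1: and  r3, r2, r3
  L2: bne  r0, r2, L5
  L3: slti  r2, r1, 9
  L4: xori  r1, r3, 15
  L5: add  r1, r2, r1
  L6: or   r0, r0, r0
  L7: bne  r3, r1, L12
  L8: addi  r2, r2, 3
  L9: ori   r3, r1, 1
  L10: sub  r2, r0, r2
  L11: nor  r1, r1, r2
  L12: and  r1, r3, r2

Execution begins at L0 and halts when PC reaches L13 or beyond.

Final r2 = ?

3

#0 nor  r1, r2, r1 ; 0/65533/0/7
#1 and  r3, r2, r3 ; 0/65533/0/0
#2 bne  r0, r2, L5 ; 0/65533/0/0 ; →fallthru
#3 slti  r2, r1, 9 ; 0/65533/0/0
#4 xori  r1, r3, 15 ; 0/15/0/0
#5 add  r1, r2, r1 ; 0/15/0/0
#6 or   r0, r0, r0 ; 0/15/0/0
#7 bne  r3, r1, L12 ; 0/15/0/0 ; →target
#8 addi  r2, r2, 3 ; 0/15/3/0
#12 and  r1, r3, r2 ; 0/0/3/0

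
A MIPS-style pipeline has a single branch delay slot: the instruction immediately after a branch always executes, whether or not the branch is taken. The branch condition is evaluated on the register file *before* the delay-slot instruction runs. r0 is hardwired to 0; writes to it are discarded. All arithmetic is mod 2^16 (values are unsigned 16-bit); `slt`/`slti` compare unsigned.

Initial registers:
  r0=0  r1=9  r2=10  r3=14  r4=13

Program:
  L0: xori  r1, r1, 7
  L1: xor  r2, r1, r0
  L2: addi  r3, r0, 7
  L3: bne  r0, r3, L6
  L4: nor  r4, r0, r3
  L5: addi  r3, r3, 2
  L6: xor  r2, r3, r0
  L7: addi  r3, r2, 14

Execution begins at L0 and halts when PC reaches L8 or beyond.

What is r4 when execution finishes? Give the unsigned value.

65528

#0 xori  r1, r1, 7 ; 0/14/10/14/13
#1 xor  r2, r1, r0 ; 0/14/14/14/13
#2 addi  r3, r0, 7 ; 0/14/14/7/13
#3 bne  r0, r3, L6 ; 0/14/14/7/13 ; →target
#4 nor  r4, r0, r3 ; 0/14/14/7/65528
#6 xor  r2, r3, r0 ; 0/14/7/7/65528
#7 addi  r3, r2, 14 ; 0/14/7/21/65528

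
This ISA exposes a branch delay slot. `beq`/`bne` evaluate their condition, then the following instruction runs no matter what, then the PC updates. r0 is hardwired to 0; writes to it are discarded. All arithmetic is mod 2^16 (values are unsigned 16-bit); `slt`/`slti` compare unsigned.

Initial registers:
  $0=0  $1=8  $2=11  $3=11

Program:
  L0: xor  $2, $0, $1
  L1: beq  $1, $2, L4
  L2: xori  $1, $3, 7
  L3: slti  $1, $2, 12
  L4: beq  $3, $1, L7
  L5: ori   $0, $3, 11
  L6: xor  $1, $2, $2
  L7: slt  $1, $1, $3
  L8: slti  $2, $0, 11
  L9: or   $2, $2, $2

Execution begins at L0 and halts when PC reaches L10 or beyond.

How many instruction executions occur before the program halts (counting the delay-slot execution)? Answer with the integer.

  step pc=0: xor  $2, $0, $1  regs=(0,8,8,11)
  step pc=1: beq  $1, $2, L4  cond=T  regs=(0,8,8,11)
  step pc=2: xori  $1, $3, 7  regs=(0,12,8,11)
  step pc=4: beq  $3, $1, L7  cond=F  regs=(0,12,8,11)
  step pc=5: ori   $0, $3, 11  regs=(0,12,8,11)
  step pc=6: xor  $1, $2, $2  regs=(0,0,8,11)
  step pc=7: slt  $1, $1, $3  regs=(0,1,8,11)
  step pc=8: slti  $2, $0, 11  regs=(0,1,1,11)
  step pc=9: or   $2, $2, $2  regs=(0,1,1,11)

9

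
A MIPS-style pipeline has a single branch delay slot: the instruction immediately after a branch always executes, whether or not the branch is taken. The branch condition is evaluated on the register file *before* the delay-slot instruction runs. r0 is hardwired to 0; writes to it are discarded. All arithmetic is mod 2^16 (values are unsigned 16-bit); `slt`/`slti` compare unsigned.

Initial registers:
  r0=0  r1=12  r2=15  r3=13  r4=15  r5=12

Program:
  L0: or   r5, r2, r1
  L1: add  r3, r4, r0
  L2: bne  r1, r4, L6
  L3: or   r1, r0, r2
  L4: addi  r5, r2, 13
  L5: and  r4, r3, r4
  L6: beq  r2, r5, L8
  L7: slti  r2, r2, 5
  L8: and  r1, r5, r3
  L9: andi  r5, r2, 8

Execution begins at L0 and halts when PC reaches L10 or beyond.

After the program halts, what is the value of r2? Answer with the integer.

  step pc=0: or   r5, r2, r1  regs=(0,12,15,13,15,15)
  step pc=1: add  r3, r4, r0  regs=(0,12,15,15,15,15)
  step pc=2: bne  r1, r4, L6  cond=T  regs=(0,12,15,15,15,15)
  step pc=3: or   r1, r0, r2  regs=(0,15,15,15,15,15)
  step pc=6: beq  r2, r5, L8  cond=T  regs=(0,15,15,15,15,15)
  step pc=7: slti  r2, r2, 5  regs=(0,15,0,15,15,15)
  step pc=8: and  r1, r5, r3  regs=(0,15,0,15,15,15)
  step pc=9: andi  r5, r2, 8  regs=(0,15,0,15,15,0)

0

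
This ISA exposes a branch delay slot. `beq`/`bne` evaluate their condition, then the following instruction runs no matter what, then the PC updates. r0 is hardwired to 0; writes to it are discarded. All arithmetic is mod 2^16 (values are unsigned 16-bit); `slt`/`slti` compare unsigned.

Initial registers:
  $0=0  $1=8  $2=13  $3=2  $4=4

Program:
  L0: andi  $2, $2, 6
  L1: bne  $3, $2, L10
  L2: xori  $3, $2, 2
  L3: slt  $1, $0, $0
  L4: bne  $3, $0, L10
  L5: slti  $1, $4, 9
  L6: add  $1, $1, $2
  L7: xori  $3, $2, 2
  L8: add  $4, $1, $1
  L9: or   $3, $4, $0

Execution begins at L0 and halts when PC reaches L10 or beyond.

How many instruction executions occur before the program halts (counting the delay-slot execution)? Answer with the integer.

3

PC=0  andi  $2, $2, 6        | $0=0 $1=8 $2=4 $3=2 $4=4
PC=1  bne  $3, $2, L10       | $0=0 $1=8 $2=4 $3=2 $4=4  [TAKEN]
PC=2  xori  $3, $2, 2        | $0=0 $1=8 $2=4 $3=6 $4=4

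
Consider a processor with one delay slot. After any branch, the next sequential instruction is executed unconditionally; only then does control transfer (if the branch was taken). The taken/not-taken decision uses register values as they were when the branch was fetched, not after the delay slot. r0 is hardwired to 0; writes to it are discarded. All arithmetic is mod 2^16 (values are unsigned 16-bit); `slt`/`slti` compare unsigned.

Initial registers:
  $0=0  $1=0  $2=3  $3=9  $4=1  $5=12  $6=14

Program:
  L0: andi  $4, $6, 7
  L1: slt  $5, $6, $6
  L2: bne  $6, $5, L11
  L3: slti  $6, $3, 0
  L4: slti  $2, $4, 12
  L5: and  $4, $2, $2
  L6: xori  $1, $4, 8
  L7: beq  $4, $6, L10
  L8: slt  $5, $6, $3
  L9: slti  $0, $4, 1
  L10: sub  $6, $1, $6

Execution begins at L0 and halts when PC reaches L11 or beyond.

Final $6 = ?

0

PC=0  andi  $4, $6, 7        | $0=0 $1=0 $2=3 $3=9 $4=6 $5=12 $6=14
PC=1  slt  $5, $6, $6        | $0=0 $1=0 $2=3 $3=9 $4=6 $5=0 $6=14
PC=2  bne  $6, $5, L11       | $0=0 $1=0 $2=3 $3=9 $4=6 $5=0 $6=14  [TAKEN]
PC=3  slti  $6, $3, 0        | $0=0 $1=0 $2=3 $3=9 $4=6 $5=0 $6=0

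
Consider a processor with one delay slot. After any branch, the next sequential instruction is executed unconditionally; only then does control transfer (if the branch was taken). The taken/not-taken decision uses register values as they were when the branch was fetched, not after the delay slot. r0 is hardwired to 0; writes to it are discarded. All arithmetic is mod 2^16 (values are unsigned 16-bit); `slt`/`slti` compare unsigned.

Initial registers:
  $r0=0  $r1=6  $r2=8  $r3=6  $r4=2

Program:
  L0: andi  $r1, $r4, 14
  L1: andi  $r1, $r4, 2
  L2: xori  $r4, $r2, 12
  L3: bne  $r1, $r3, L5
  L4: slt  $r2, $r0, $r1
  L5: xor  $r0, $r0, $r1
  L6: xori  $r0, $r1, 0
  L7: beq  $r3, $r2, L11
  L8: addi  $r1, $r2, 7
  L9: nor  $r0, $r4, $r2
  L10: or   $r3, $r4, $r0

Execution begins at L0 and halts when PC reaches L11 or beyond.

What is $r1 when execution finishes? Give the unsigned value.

8

[0] andi  $r1, $r4, 14  →  {$r0:0, $r1:2, $r2:8, $r3:6, $r4:2}
[1] andi  $r1, $r4, 2  →  {$r0:0, $r1:2, $r2:8, $r3:6, $r4:2}
[2] xori  $r4, $r2, 12  →  {$r0:0, $r1:2, $r2:8, $r3:6, $r4:4}
[3] bne  $r1, $r3, L5  →  {$r0:0, $r1:2, $r2:8, $r3:6, $r4:4}  ⟨branch taken⟩
[4] slt  $r2, $r0, $r1  →  {$r0:0, $r1:2, $r2:1, $r3:6, $r4:4}
[5] xor  $r0, $r0, $r1  →  {$r0:0, $r1:2, $r2:1, $r3:6, $r4:4}
[6] xori  $r0, $r1, 0  →  {$r0:0, $r1:2, $r2:1, $r3:6, $r4:4}
[7] beq  $r3, $r2, L11  →  {$r0:0, $r1:2, $r2:1, $r3:6, $r4:4}  ⟨branch fallthrough⟩
[8] addi  $r1, $r2, 7  →  {$r0:0, $r1:8, $r2:1, $r3:6, $r4:4}
[9] nor  $r0, $r4, $r2  →  {$r0:0, $r1:8, $r2:1, $r3:6, $r4:4}
[10] or   $r3, $r4, $r0  →  {$r0:0, $r1:8, $r2:1, $r3:4, $r4:4}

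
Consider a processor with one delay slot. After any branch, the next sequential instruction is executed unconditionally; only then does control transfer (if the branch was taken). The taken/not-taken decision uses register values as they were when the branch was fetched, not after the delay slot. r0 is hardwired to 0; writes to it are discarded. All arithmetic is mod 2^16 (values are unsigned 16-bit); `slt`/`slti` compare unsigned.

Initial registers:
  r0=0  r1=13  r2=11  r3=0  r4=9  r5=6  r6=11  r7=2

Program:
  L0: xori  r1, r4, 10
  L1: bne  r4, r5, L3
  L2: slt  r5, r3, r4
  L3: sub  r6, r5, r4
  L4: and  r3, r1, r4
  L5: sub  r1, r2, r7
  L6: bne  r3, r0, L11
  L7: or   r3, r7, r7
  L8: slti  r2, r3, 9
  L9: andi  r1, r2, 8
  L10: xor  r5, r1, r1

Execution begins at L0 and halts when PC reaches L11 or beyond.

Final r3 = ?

2

#0 xori  r1, r4, 10 ; 0/3/11/0/9/6/11/2
#1 bne  r4, r5, L3 ; 0/3/11/0/9/6/11/2 ; →target
#2 slt  r5, r3, r4 ; 0/3/11/0/9/1/11/2
#3 sub  r6, r5, r4 ; 0/3/11/0/9/1/65528/2
#4 and  r3, r1, r4 ; 0/3/11/1/9/1/65528/2
#5 sub  r1, r2, r7 ; 0/9/11/1/9/1/65528/2
#6 bne  r3, r0, L11 ; 0/9/11/1/9/1/65528/2 ; →target
#7 or   r3, r7, r7 ; 0/9/11/2/9/1/65528/2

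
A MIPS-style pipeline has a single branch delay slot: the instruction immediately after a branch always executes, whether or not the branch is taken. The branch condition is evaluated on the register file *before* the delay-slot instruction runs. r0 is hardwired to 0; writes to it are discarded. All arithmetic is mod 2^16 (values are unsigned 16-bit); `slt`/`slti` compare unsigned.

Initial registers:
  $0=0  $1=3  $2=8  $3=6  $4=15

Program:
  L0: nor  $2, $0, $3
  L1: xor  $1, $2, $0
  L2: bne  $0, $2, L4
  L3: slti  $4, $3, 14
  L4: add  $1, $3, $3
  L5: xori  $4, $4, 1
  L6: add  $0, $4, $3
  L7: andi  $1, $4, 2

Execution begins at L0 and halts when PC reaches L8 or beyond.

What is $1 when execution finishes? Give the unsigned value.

0

PC=0  nor  $2, $0, $3        | $0=0 $1=3 $2=65529 $3=6 $4=15
PC=1  xor  $1, $2, $0        | $0=0 $1=65529 $2=65529 $3=6 $4=15
PC=2  bne  $0, $2, L4        | $0=0 $1=65529 $2=65529 $3=6 $4=15  [TAKEN]
PC=3  slti  $4, $3, 14       | $0=0 $1=65529 $2=65529 $3=6 $4=1
PC=4  add  $1, $3, $3        | $0=0 $1=12 $2=65529 $3=6 $4=1
PC=5  xori  $4, $4, 1        | $0=0 $1=12 $2=65529 $3=6 $4=0
PC=6  add  $0, $4, $3        | $0=0 $1=12 $2=65529 $3=6 $4=0
PC=7  andi  $1, $4, 2        | $0=0 $1=0 $2=65529 $3=6 $4=0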